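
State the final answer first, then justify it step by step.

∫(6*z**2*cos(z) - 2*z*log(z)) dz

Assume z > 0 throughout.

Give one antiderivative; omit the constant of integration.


The answer is -z**2*log(z) + 6*z**2*sin(z) + z**2/2 + 12*z*cos(z) - 12*sin(z).
Step 1. Rewrite: now ∫(-2*z*log(z)) dz + ∫(6*z**2*cos(z)) dz.
Step 2. Integrate ∫(6*z**2*cos(z)) dz by parts with u = z**2, dv = (6*cos(z)) dz, so v = 6*sin(z): now 6*z**2*sin(z) + ∫(-2*z*log(z)) dz + ∫(-12*z*sin(z)) dz.
Step 3. Integrate ∫(-12*z*sin(z)) dz by parts with u = z, dv = (-12*sin(z)) dz, so v = 12*cos(z): now 6*z**2*sin(z) + 12*z*cos(z) + ∫(-2*z*log(z)) dz + ∫(-12*cos(z)) dz.
Step 4. Evaluate the standard form: now 6*z**2*sin(z) + 12*z*cos(z) - 12*sin(z) + ∫(-2*z*log(z)) dz.
Step 5. Integrate ∫(-2*z*log(z)) dz by parts with u = log(z), dv = (-2*z) dz, so v = -z**2 [assuming z > 0]: now -z**2*log(z) + 6*z**2*sin(z) + 12*z*cos(z) - 12*sin(z) + ∫(z) dz.
Step 6. Evaluate the standard form: now -z**2*log(z) + 6*z**2*sin(z) + z**2/2 + 12*z*cos(z) - 12*sin(z).
Answer: -z**2*log(z) + 6*z**2*sin(z) + z**2/2 + 12*z*cos(z) - 12*sin(z).


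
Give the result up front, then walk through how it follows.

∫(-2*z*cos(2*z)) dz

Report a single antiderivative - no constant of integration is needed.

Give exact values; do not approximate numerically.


The answer is -z*sin(2*z) - cos(2*z)/2.
Step 1. Integrate ∫(-2*z*cos(2*z)) dz by parts with u = z, dv = (-2*cos(2*z)) dz, so v = -sin(2*z): now -z*sin(2*z) + ∫(sin(2*z)) dz.
Step 2. Evaluate the standard form: now -z*sin(2*z) - cos(2*z)/2.
Answer: -z*sin(2*z) - cos(2*z)/2.


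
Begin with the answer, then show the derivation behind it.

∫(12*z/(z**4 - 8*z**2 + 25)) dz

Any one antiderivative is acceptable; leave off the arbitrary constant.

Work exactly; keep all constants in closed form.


The answer is 2*atan(z**2/3 - 4/3).
Step 1. Substitute u = z**2 - 4, turning ∫(12*z/(z**4 - 8*z**2 + 25)) dz into ∫(6/(u**2 + 9)) du: now ∫(6/(u**2 + 9)) du.
Step 2. Evaluate the standard form: now 2*atan(u/3).
Step 3. Substitute back u = z**2 - 4: now 2*atan(z**2/3 - 4/3).
Answer: 2*atan(z**2/3 - 4/3).


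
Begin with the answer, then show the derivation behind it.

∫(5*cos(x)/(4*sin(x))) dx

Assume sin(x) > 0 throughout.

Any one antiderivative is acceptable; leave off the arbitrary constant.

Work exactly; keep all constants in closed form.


The answer is 5*log(sin(x))/4.
Step 1. Substitute u = sin(x), turning ∫(5*cos(x)/(4*sin(x))) dx into ∫(5/(4*u)) du: now ∫(5/(4*u)) du.
Step 2. Evaluate the standard form [assuming u > 0]: now 5*log(u)/4.
Step 3. Substitute back u = sin(x): now 5*log(sin(x))/4.
Answer: 5*log(sin(x))/4.


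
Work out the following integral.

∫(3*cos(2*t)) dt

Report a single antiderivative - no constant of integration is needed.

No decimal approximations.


Answer: 3*sin(2*t)/2.


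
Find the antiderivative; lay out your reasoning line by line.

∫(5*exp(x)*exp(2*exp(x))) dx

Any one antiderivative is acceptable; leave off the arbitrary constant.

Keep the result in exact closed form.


Step 1. Substitute u = exp(x), turning ∫(5*exp(x)*exp(2*exp(x))) dx into ∫(5*exp(2*u)) du: now ∫(5*exp(2*u)) du.
Step 2. Evaluate the standard form: now 5*exp(2*u)/2.
Step 3. Substitute back u = exp(x): now 5*exp(2*exp(x))/2.
Answer: 5*exp(2*exp(x))/2.


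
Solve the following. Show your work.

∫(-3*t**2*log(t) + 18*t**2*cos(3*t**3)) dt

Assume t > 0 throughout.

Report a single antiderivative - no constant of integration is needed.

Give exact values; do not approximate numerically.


Step 1. Rewrite: now ∫(-3*t**2*log(t)) dt + ∫(18*t**2*cos(3*t**3)) dt.
Step 2. Substitute u = t**3, turning ∫(18*t**2*cos(3*t**3)) dt into ∫(6*cos(3*u)) du: now ∫(-3*t**2*log(t)) dt + ∫(6*cos(3*u)) du.
Step 3. Evaluate the standard form: now 2*sin(3*u) + ∫(-3*t**2*log(t)) dt.
Step 4. Substitute back u = t**3: now 2*sin(3*t**3) + ∫(-3*t**2*log(t)) dt.
Step 5. Integrate ∫(-3*t**2*log(t)) dt by parts with u = log(t), dv = (-3*t**2) dt, so v = -t**3 [assuming t > 0]: now -t**3*log(t) + 2*sin(3*t**3) + ∫(t**2) dt.
Step 6. Evaluate the standard form: now -t**3*log(t) + t**3/3 + 2*sin(3*t**3).
Answer: -t**3*log(t) + t**3/3 + 2*sin(3*t**3).


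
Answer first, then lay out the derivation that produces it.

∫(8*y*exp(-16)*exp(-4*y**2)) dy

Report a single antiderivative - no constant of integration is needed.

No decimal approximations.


The answer is -exp(-4*y**2 - 16).
Step 1. Substitute u = y**2 + 4, turning ∫(8*y*exp(-16)*exp(-4*y**2)) dy into ∫(4*exp(-4*u)) du: now ∫(4*exp(-4*u)) du.
Step 2. Evaluate the standard form: now -exp(-4*u).
Step 3. Substitute back u = y**2 + 4: now -exp(-4*y**2 - 16).
Answer: -exp(-4*y**2 - 16).


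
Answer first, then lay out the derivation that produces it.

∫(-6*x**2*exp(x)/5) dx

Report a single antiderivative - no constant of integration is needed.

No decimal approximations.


The answer is -6*x**2*exp(x)/5 + 12*x*exp(x)/5 - 12*exp(x)/5.
Step 1. Integrate ∫(-6*x**2*exp(x)/5) dx by parts with u = x**2, dv = (-6*exp(x)/5) dx, so v = -6*exp(x)/5: now -6*x**2*exp(x)/5 + ∫(12*x*exp(x)/5) dx.
Step 2. Integrate ∫(12*x*exp(x)/5) dx by parts with u = x, dv = (12*exp(x)/5) dx, so v = 12*exp(x)/5: now -6*x**2*exp(x)/5 + 12*x*exp(x)/5 + ∫(-12*exp(x)/5) dx.
Step 3. Evaluate the standard form: now -6*x**2*exp(x)/5 + 12*x*exp(x)/5 - 12*exp(x)/5.
Answer: -6*x**2*exp(x)/5 + 12*x*exp(x)/5 - 12*exp(x)/5.


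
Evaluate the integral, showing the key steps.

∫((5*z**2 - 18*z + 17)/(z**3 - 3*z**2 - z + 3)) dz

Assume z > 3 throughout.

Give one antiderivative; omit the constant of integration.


Step 1. Decompose ∫((5*z**2 - 18*z + 17)/(z**3 - 3*z**2 - z + 3)) dz by partial fractions, (5*z**2 - 18*z + 17)/(z**3 - 3*z**2 - z + 3) = 5/(z + 1) - 1/(z - 1) + 1/(z - 3): now ∫(1/(z - 3)) dz + ∫(-1/(z - 1)) dz + ∫(5/(z + 1)) dz.
Step 2. Evaluate the standard form [assuming z > 3]: now log(z - 3) + ∫(-1/(z - 1)) dz + ∫(5/(z + 1)) dz.
Step 3. Evaluate the standard form [assuming z > 1]: now log(z - 3) - log(z - 1) + ∫(5/(z + 1)) dz.
Step 4. Evaluate the standard form [assuming z > -1]: now log(z - 3) - log(z - 1) + 5*log(z + 1).
Answer: log(z - 3) - log(z - 1) + 5*log(z + 1).


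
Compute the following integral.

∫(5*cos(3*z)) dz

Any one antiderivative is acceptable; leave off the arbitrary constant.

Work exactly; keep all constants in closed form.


Answer: 5*sin(3*z)/3.


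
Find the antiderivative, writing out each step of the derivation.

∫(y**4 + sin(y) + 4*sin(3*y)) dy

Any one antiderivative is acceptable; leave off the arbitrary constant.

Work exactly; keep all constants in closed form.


Step 1. Rewrite: now ∫(y**4) dy + ∫(sin(y)) dy + ∫(4*sin(3*y)) dy.
Step 2. Evaluate the standard form: now y**5/5 + ∫(sin(y)) dy + ∫(4*sin(3*y)) dy.
Step 3. Evaluate the standard form: now y**5/5 - 4*cos(3*y)/3 + ∫(sin(y)) dy.
Step 4. Evaluate the standard form: now y**5/5 - cos(y) - 4*cos(3*y)/3.
Answer: y**5/5 - cos(y) - 4*cos(3*y)/3.


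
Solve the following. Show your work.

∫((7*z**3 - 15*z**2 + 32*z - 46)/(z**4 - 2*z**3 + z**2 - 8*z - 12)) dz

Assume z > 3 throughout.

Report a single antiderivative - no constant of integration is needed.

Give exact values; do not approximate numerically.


Step 1. Decompose ∫((7*z**3 - 15*z**2 + 32*z - 46)/(z**4 - 2*z**3 + z**2 - 8*z - 12)) dz by partial fractions, (7*z**3 - 15*z**2 + 32*z - 46)/(z**4 - 2*z**3 + z**2 - 8*z - 12) = -2/(z**2 + 4) + 5/(z + 1) + 2/(z - 3): now ∫(2/(z - 3)) dz + ∫(5/(z + 1)) dz + ∫(-2/(z**2 + 4)) dz.
Step 2. Evaluate the standard form [assuming z > -1]: now 5*log(z + 1) + ∫(2/(z - 3)) dz + ∫(-2/(z**2 + 4)) dz.
Step 3. Evaluate the standard form [assuming z > 3]: now 2*log(z - 3) + 5*log(z + 1) + ∫(-2/(z**2 + 4)) dz.
Step 4. Evaluate the standard form: now 2*log(z - 3) + 5*log(z + 1) - atan(z/2).
Answer: 2*log(z - 3) + 5*log(z + 1) - atan(z/2).


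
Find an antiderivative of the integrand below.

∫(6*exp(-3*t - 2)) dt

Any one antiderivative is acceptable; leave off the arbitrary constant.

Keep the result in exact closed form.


Answer: -2*exp(-3*t - 2).


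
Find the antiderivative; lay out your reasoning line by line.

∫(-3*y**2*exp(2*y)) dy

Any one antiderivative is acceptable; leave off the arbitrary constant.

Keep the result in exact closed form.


Step 1. Integrate ∫(-3*y**2*exp(2*y)) dy by parts with u = y**2, dv = (-3*exp(2*y)) dy, so v = -3*exp(2*y)/2: now -3*y**2*exp(2*y)/2 + ∫(3*y*exp(2*y)) dy.
Step 2. Integrate ∫(3*y*exp(2*y)) dy by parts with u = y, dv = (3*exp(2*y)) dy, so v = 3*exp(2*y)/2: now -3*y**2*exp(2*y)/2 + 3*y*exp(2*y)/2 + ∫(-3*exp(2*y)/2) dy.
Step 3. Evaluate the standard form: now -3*y**2*exp(2*y)/2 + 3*y*exp(2*y)/2 - 3*exp(2*y)/4.
Answer: -3*y**2*exp(2*y)/2 + 3*y*exp(2*y)/2 - 3*exp(2*y)/4.


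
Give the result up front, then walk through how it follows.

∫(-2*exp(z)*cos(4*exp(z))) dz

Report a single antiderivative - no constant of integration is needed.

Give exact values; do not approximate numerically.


The answer is -sin(4*exp(z))/2.
Step 1. Substitute u = exp(z), turning ∫(-2*exp(z)*cos(4*exp(z))) dz into ∫(-2*cos(4*u)) du: now ∫(-2*cos(4*u)) du.
Step 2. Evaluate the standard form: now -sin(4*u)/2.
Step 3. Substitute back u = exp(z): now -sin(4*exp(z))/2.
Answer: -sin(4*exp(z))/2.


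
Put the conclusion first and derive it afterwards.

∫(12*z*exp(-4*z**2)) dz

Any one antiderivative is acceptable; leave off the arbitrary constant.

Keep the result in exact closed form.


The answer is -3*exp(-4*z**2)/2.
Step 1. Substitute u = z**2, turning ∫(12*z*exp(-4*z**2)) dz into ∫(6*exp(-4*u)) du: now ∫(6*exp(-4*u)) du.
Step 2. Evaluate the standard form: now -3*exp(-4*u)/2.
Step 3. Substitute back u = z**2: now -3*exp(-4*z**2)/2.
Answer: -3*exp(-4*z**2)/2.


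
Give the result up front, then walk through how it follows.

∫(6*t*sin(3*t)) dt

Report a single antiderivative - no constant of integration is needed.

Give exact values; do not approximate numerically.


The answer is -2*t*cos(3*t) + 2*sin(3*t)/3.
Step 1. Integrate ∫(6*t*sin(3*t)) dt by parts with u = t, dv = (6*sin(3*t)) dt, so v = -2*cos(3*t): now -2*t*cos(3*t) + ∫(2*cos(3*t)) dt.
Step 2. Evaluate the standard form: now -2*t*cos(3*t) + 2*sin(3*t)/3.
Answer: -2*t*cos(3*t) + 2*sin(3*t)/3.


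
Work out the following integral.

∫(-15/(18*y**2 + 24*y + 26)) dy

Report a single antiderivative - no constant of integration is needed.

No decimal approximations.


Answer: -5*atan(y + 2/3)/6.


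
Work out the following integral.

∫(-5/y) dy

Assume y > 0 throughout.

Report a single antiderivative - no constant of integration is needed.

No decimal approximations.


Answer: -5*log(y).


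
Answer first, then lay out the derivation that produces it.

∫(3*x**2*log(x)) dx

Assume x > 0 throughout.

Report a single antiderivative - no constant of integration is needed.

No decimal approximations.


The answer is x**3*log(x) - x**3/3.
Step 1. Integrate ∫(3*x**2*log(x)) dx by parts with u = log(x), dv = (3*x**2) dx, so v = x**3 [assuming x > 0]: now x**3*log(x) + ∫(-x**2) dx.
Step 2. Evaluate the standard form: now x**3*log(x) - x**3/3.
Answer: x**3*log(x) - x**3/3.


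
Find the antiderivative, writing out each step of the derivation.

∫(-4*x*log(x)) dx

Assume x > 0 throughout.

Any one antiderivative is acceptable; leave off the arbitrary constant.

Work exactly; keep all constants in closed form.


Step 1. Integrate ∫(-4*x*log(x)) dx by parts with u = log(x), dv = (-4*x) dx, so v = -2*x**2 [assuming x > 0]: now -2*x**2*log(x) + ∫(2*x) dx.
Step 2. Evaluate the standard form: now -2*x**2*log(x) + x**2.
Answer: -2*x**2*log(x) + x**2.


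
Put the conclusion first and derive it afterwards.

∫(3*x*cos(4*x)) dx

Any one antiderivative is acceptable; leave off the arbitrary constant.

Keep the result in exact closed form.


The answer is 3*x*sin(4*x)/4 + 3*cos(4*x)/16.
Step 1. Integrate ∫(3*x*cos(4*x)) dx by parts with u = x, dv = (3*cos(4*x)) dx, so v = 3*sin(4*x)/4: now 3*x*sin(4*x)/4 + ∫(-3*sin(4*x)/4) dx.
Step 2. Evaluate the standard form: now 3*x*sin(4*x)/4 + 3*cos(4*x)/16.
Answer: 3*x*sin(4*x)/4 + 3*cos(4*x)/16.


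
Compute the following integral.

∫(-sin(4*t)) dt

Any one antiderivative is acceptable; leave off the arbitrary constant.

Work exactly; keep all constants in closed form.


Answer: cos(4*t)/4.


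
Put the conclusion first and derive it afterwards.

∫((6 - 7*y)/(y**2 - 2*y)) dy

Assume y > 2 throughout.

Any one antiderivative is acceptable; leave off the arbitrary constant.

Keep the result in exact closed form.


The answer is -3*log(y) - 4*log(y - 2).
Step 1. Decompose ∫((6 - 7*y)/(y**2 - 2*y)) dy by partial fractions, (6 - 7*y)/(y**2 - 2*y) = -4/(y - 2) - 3/y: now ∫(-3/y) dy + ∫(-4/(y - 2)) dy.
Step 2. Evaluate the standard form [assuming y > 2]: now -4*log(y - 2) + ∫(-3/y) dy.
Step 3. Evaluate the standard form [assuming y > 0]: now -3*log(y) - 4*log(y - 2).
Answer: -3*log(y) - 4*log(y - 2).


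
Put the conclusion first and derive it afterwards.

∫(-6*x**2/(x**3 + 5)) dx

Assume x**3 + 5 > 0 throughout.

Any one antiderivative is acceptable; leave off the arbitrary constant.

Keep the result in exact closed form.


The answer is -2*log(x**3 + 5).
Step 1. Substitute u = x**3 + 5, turning ∫(-6*x**2/(x**3 + 5)) dx into ∫(-2/u) du: now ∫(-2/u) du.
Step 2. Evaluate the standard form [assuming u > 0]: now -2*log(u).
Step 3. Substitute back u = x**3 + 5: now -2*log(x**3 + 5).
Answer: -2*log(x**3 + 5).


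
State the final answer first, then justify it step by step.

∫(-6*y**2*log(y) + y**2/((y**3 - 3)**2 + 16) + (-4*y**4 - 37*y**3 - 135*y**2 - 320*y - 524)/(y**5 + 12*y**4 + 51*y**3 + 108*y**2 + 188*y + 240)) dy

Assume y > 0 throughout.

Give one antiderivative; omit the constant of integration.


The answer is -2*y**3*log(y) + 2*y**3/3 - 4*log(y + 3) + 3*log(y + 4) - 3*log(y + 5) - 2*atan(y/2) + atan(y**3/4 - 3/4)/12.
Step 1. Rewrite: now ∫(y**2/((y**3 - 3)**2 + 16)) dy + ∫(-6*y**2*log(y)) dy + ∫((-4*y**4 - 37*y**3 - 135*y**2 - 320*y - 524)/(y**5 + 12*y**4 + 51*y**3 + 108*y**2 + 188*y + 240)) dy.
Step 2. Decompose ∫((-4*y**4 - 37*y**3 - 135*y**2 - 320*y - 524)/(y**5 + 12*y**4 + 51*y**3 + 108*y**2 + 188*y + 240)) dy by partial fractions, (-4*y**4 - 37*y**3 - 135*y**2 - 320*y - 524)/(y**5 + 12*y**4 + 51*y**3 + 108*y**2 + 188*y + 240) = -4/(y**2 + 4) - 3/(y + 5) + 3/(y + 4) - 4/(y + 3): now ∫(y**2/((y**3 - 3)**2 + 16)) dy + ∫(-6*y**2*log(y)) dy + ∫(-4/(y + 3)) dy + ∫(3/(y + 4)) dy + ∫(-3/(y + 5)) dy + ∫(-4/(y**2 + 4)) dy.
Step 3. Evaluate the standard form [assuming y > -3]: now -4*log(y + 3) + ∫(y**2/((y**3 - 3)**2 + 16)) dy + ∫(-6*y**2*log(y)) dy + ∫(3/(y + 4)) dy + ∫(-3/(y + 5)) dy + ∫(-4/(y**2 + 4)) dy.
Step 4. Evaluate the standard form [assuming y > -5]: now -4*log(y + 3) - 3*log(y + 5) + ∫(y**2/((y**3 - 3)**2 + 16)) dy + ∫(-6*y**2*log(y)) dy + ∫(3/(y + 4)) dy + ∫(-4/(y**2 + 4)) dy.
Step 5. Evaluate the standard form [assuming y > -4]: now -4*log(y + 3) + 3*log(y + 4) - 3*log(y + 5) + ∫(y**2/((y**3 - 3)**2 + 16)) dy + ∫(-6*y**2*log(y)) dy + ∫(-4/(y**2 + 4)) dy.
Step 6. Evaluate the standard form: now -4*log(y + 3) + 3*log(y + 4) - 3*log(y + 5) - 2*atan(y/2) + ∫(y**2/((y**3 - 3)**2 + 16)) dy + ∫(-6*y**2*log(y)) dy.
Step 7. Substitute u = y**3 - 3, turning ∫(y**2/((y**3 - 3)**2 + 16)) dy into ∫(1/(3*(u**2 + 16))) du: now -4*log(y + 3) + 3*log(y + 4) - 3*log(y + 5) - 2*atan(y/2) + ∫(-6*y**2*log(y)) dy + ∫(1/(3*(u**2 + 16))) du.
Step 8. Evaluate the standard form: now -4*log(y + 3) + 3*log(y + 4) - 3*log(y + 5) + atan(u/4)/12 - 2*atan(y/2) + ∫(-6*y**2*log(y)) dy.
Step 9. Substitute back u = y**3 - 3: now -4*log(y + 3) + 3*log(y + 4) - 3*log(y + 5) - 2*atan(y/2) + atan(y**3/4 - 3/4)/12 + ∫(-6*y**2*log(y)) dy.
Step 10. Integrate ∫(-6*y**2*log(y)) dy by parts with u = log(y), dv = (-6*y**2) dy, so v = -2*y**3 [assuming y > 0]: now -2*y**3*log(y) - 4*log(y + 3) + 3*log(y + 4) - 3*log(y + 5) - 2*atan(y/2) + atan(y**3/4 - 3/4)/12 + ∫(2*y**2) dy.
Step 11. Evaluate the standard form: now -2*y**3*log(y) + 2*y**3/3 - 4*log(y + 3) + 3*log(y + 4) - 3*log(y + 5) - 2*atan(y/2) + atan(y**3/4 - 3/4)/12.
Answer: -2*y**3*log(y) + 2*y**3/3 - 4*log(y + 3) + 3*log(y + 4) - 3*log(y + 5) - 2*atan(y/2) + atan(y**3/4 - 3/4)/12.


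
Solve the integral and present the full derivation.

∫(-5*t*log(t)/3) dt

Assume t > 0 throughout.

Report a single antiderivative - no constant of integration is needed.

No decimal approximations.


Step 1. Integrate ∫(-5*t*log(t)/3) dt by parts with u = log(t), dv = (-5*t/3) dt, so v = -5*t**2/6 [assuming t > 0]: now -5*t**2*log(t)/6 + ∫(5*t/6) dt.
Step 2. Evaluate the standard form: now -5*t**2*log(t)/6 + 5*t**2/12.
Answer: -5*t**2*log(t)/6 + 5*t**2/12.


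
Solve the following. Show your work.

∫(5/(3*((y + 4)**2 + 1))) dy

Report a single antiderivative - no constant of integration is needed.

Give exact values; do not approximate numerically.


Step 1. Substitute u = y + 4, turning ∫(5/(3*((y + 4)**2 + 1))) dy into ∫(5/(3*(u**2 + 1))) du: now ∫(5/(3*(u**2 + 1))) du.
Step 2. Evaluate the standard form: now 5*atan(u)/3.
Step 3. Substitute back u = y + 4: now 5*atan(y + 4)/3.
Answer: 5*atan(y + 4)/3.


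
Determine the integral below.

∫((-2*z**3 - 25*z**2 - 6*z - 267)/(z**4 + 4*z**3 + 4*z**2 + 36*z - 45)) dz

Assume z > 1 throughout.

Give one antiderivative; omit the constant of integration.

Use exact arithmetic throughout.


Answer: -5*log(z - 1) + 3*log(z + 5) + atan(z/3).


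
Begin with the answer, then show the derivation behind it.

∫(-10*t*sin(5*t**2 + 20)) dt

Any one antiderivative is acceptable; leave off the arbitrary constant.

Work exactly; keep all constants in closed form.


The answer is cos(5*t**2 + 20).
Step 1. Substitute u = t**2 + 4, turning ∫(-10*t*sin(5*t**2 + 20)) dt into ∫(-5*sin(5*u)) du: now ∫(-5*sin(5*u)) du.
Step 2. Evaluate the standard form: now cos(5*u).
Step 3. Substitute back u = t**2 + 4: now cos(5*t**2 + 20).
Answer: cos(5*t**2 + 20).


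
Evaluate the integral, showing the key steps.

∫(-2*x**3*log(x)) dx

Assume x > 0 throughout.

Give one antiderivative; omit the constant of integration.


Step 1. Integrate ∫(-2*x**3*log(x)) dx by parts with u = log(x), dv = (-2*x**3) dx, so v = -x**4/2 [assuming x > 0]: now -x**4*log(x)/2 + ∫(x**3/2) dx.
Step 2. Evaluate the standard form: now -x**4*log(x)/2 + x**4/8.
Answer: -x**4*log(x)/2 + x**4/8.


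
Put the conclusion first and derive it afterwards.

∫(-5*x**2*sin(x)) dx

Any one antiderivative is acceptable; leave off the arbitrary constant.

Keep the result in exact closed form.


The answer is 5*x**2*cos(x) - 10*x*sin(x) - 10*cos(x).
Step 1. Integrate ∫(-5*x**2*sin(x)) dx by parts with u = x**2, dv = (-5*sin(x)) dx, so v = 5*cos(x): now 5*x**2*cos(x) + ∫(-10*x*cos(x)) dx.
Step 2. Integrate ∫(-10*x*cos(x)) dx by parts with u = x, dv = (-10*cos(x)) dx, so v = -10*sin(x): now 5*x**2*cos(x) - 10*x*sin(x) + ∫(10*sin(x)) dx.
Step 3. Evaluate the standard form: now 5*x**2*cos(x) - 10*x*sin(x) - 10*cos(x).
Answer: 5*x**2*cos(x) - 10*x*sin(x) - 10*cos(x).


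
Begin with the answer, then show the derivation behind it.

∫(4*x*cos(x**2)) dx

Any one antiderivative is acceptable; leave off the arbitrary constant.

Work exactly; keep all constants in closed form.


The answer is 2*sin(x**2).
Step 1. Substitute u = x**2, turning ∫(4*x*cos(x**2)) dx into ∫(2*cos(u)) du: now ∫(2*cos(u)) du.
Step 2. Evaluate the standard form: now 2*sin(u).
Step 3. Substitute back u = x**2: now 2*sin(x**2).
Answer: 2*sin(x**2).


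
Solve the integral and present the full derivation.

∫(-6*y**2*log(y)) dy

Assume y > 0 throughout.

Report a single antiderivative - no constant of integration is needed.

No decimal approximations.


Step 1. Integrate ∫(-6*y**2*log(y)) dy by parts with u = log(y), dv = (-6*y**2) dy, so v = -2*y**3 [assuming y > 0]: now -2*y**3*log(y) + ∫(2*y**2) dy.
Step 2. Evaluate the standard form: now -2*y**3*log(y) + 2*y**3/3.
Answer: -2*y**3*log(y) + 2*y**3/3.


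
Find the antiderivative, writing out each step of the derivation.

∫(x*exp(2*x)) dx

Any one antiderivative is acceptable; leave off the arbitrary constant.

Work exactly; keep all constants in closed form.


Step 1. Integrate ∫(x*exp(2*x)) dx by parts with u = x, dv = (exp(2*x)) dx, so v = exp(2*x)/2: now x*exp(2*x)/2 + ∫(-exp(2*x)/2) dx.
Step 2. Evaluate the standard form: now x*exp(2*x)/2 - exp(2*x)/4.
Answer: x*exp(2*x)/2 - exp(2*x)/4.


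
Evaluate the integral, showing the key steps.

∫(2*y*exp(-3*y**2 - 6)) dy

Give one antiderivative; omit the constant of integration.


Step 1. Substitute u = y**2 + 2, turning ∫(2*y*exp(-3*y**2 - 6)) dy into ∫(exp(-3*u)) du: now ∫(exp(-3*u)) du.
Step 2. Evaluate the standard form: now -exp(-3*u)/3.
Step 3. Substitute back u = y**2 + 2: now -exp(-3*y**2 - 6)/3.
Answer: -exp(-3*y**2 - 6)/3.


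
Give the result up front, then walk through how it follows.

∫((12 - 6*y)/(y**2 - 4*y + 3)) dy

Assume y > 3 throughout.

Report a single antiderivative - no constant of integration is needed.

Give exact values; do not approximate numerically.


The answer is -3*log(y - 3) - 3*log(y - 1).
Step 1. Decompose ∫((12 - 6*y)/(y**2 - 4*y + 3)) dy by partial fractions, (12 - 6*y)/(y**2 - 4*y + 3) = -3/(y - 1) - 3/(y - 3): now ∫(-3/(y - 3)) dy + ∫(-3/(y - 1)) dy.
Step 2. Evaluate the standard form [assuming y > 1]: now -3*log(y - 1) + ∫(-3/(y - 3)) dy.
Step 3. Evaluate the standard form [assuming y > 3]: now -3*log(y - 3) - 3*log(y - 1).
Answer: -3*log(y - 3) - 3*log(y - 1).


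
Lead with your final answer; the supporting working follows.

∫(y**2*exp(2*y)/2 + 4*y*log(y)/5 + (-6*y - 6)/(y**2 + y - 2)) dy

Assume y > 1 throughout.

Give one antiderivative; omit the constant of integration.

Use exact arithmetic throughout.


The answer is y**2*exp(2*y)/4 + 2*y**2*log(y)/5 - y**2/5 - y*exp(2*y)/4 + exp(2*y)/8 - 4*log(y - 1) - 2*log(y + 2).
Step 1. Rewrite: now ∫(4*y*log(y)/5) dy + ∫(y**2*exp(2*y)/2) dy + ∫((-6*y - 6)/(y**2 + y - 2)) dy.
Step 2. Integrate ∫(y**2*exp(2*y)/2) dy by parts with u = y**2, dv = (exp(2*y)/2) dy, so v = exp(2*y)/4: now y**2*exp(2*y)/4 + ∫(-y*exp(2*y)/2) dy + ∫(4*y*log(y)/5) dy + ∫((-6*y - 6)/(y**2 + y - 2)) dy.
Step 3. Integrate ∫(-y*exp(2*y)/2) dy by parts with u = y, dv = (-exp(2*y)/2) dy, so v = -exp(2*y)/4: now y**2*exp(2*y)/4 - y*exp(2*y)/4 + ∫(4*y*log(y)/5) dy + ∫((-6*y - 6)/(y**2 + y - 2)) dy + ∫(exp(2*y)/4) dy.
Step 4. Evaluate the standard form: now y**2*exp(2*y)/4 - y*exp(2*y)/4 + exp(2*y)/8 + ∫(4*y*log(y)/5) dy + ∫((-6*y - 6)/(y**2 + y - 2)) dy.
Step 5. Integrate ∫(4*y*log(y)/5) dy by parts with u = log(y), dv = (4*y/5) dy, so v = 2*y**2/5 [assuming y > 0]: now y**2*exp(2*y)/4 + 2*y**2*log(y)/5 - y*exp(2*y)/4 + exp(2*y)/8 + ∫(-2*y/5) dy + ∫((-6*y - 6)/(y**2 + y - 2)) dy.
Step 6. Evaluate the standard form: now y**2*exp(2*y)/4 + 2*y**2*log(y)/5 - y**2/5 - y*exp(2*y)/4 + exp(2*y)/8 + ∫((-6*y - 6)/(y**2 + y - 2)) dy.
Step 7. Decompose ∫((-6*y - 6)/(y**2 + y - 2)) dy by partial fractions, (-6*y - 6)/(y**2 + y - 2) = -2/(y + 2) - 4/(y - 1): now y**2*exp(2*y)/4 + 2*y**2*log(y)/5 - y**2/5 - y*exp(2*y)/4 + exp(2*y)/8 + ∫(-4/(y - 1)) dy + ∫(-2/(y + 2)) dy.
Step 8. Evaluate the standard form [assuming y > -2]: now y**2*exp(2*y)/4 + 2*y**2*log(y)/5 - y**2/5 - y*exp(2*y)/4 + exp(2*y)/8 - 2*log(y + 2) + ∫(-4/(y - 1)) dy.
Step 9. Evaluate the standard form [assuming y > 1]: now y**2*exp(2*y)/4 + 2*y**2*log(y)/5 - y**2/5 - y*exp(2*y)/4 + exp(2*y)/8 - 4*log(y - 1) - 2*log(y + 2).
Answer: y**2*exp(2*y)/4 + 2*y**2*log(y)/5 - y**2/5 - y*exp(2*y)/4 + exp(2*y)/8 - 4*log(y - 1) - 2*log(y + 2).


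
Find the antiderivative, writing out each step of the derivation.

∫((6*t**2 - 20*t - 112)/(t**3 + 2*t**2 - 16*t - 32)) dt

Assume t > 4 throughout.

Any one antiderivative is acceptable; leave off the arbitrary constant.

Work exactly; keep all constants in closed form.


Step 1. Decompose ∫((6*t**2 - 20*t - 112)/(t**3 + 2*t**2 - 16*t - 32)) dt by partial fractions, (6*t**2 - 20*t - 112)/(t**3 + 2*t**2 - 16*t - 32) = 4/(t + 4) + 4/(t + 2) - 2/(t - 4): now ∫(-2/(t - 4)) dt + ∫(4/(t + 2)) dt + ∫(4/(t + 4)) dt.
Step 2. Evaluate the standard form [assuming t > -2]: now 4*log(t + 2) + ∫(-2/(t - 4)) dt + ∫(4/(t + 4)) dt.
Step 3. Evaluate the standard form [assuming t > 4]: now -2*log(t - 4) + 4*log(t + 2) + ∫(4/(t + 4)) dt.
Step 4. Evaluate the standard form [assuming t > -4]: now -2*log(t - 4) + 4*log(t + 2) + 4*log(t + 4).
Answer: -2*log(t - 4) + 4*log(t + 2) + 4*log(t + 4).


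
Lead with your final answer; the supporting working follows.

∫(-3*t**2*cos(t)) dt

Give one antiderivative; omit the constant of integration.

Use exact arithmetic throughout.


The answer is -3*t**2*sin(t) - 6*t*cos(t) + 6*sin(t).
Step 1. Integrate ∫(-3*t**2*cos(t)) dt by parts with u = t**2, dv = (-3*cos(t)) dt, so v = -3*sin(t): now -3*t**2*sin(t) + ∫(6*t*sin(t)) dt.
Step 2. Integrate ∫(6*t*sin(t)) dt by parts with u = t, dv = (6*sin(t)) dt, so v = -6*cos(t): now -3*t**2*sin(t) - 6*t*cos(t) + ∫(6*cos(t)) dt.
Step 3. Evaluate the standard form: now -3*t**2*sin(t) - 6*t*cos(t) + 6*sin(t).
Answer: -3*t**2*sin(t) - 6*t*cos(t) + 6*sin(t).


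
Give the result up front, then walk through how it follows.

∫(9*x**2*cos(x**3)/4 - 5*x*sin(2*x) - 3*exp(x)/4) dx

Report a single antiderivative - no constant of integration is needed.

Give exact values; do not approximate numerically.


The answer is 5*x*cos(2*x)/2 - 3*exp(x)/4 - 5*sin(2*x)/4 + 3*sin(x**3)/4.
Step 1. Rewrite: now ∫(-5*x*sin(2*x)) dx + ∫(9*x**2*cos(x**3)/4) dx + ∫(-3*exp(x)/4) dx.
Step 2. Substitute u = x**3, turning ∫(9*x**2*cos(x**3)/4) dx into ∫(3*cos(u)/4) du: now ∫(-5*x*sin(2*x)) dx + ∫(-3*exp(x)/4) dx + ∫(3*cos(u)/4) du.
Step 3. Evaluate the standard form: now 3*sin(u)/4 + ∫(-5*x*sin(2*x)) dx + ∫(-3*exp(x)/4) dx.
Step 4. Substitute back u = x**3: now 3*sin(x**3)/4 + ∫(-5*x*sin(2*x)) dx + ∫(-3*exp(x)/4) dx.
Step 5. Integrate ∫(-5*x*sin(2*x)) dx by parts with u = x, dv = (-5*sin(2*x)) dx, so v = 5*cos(2*x)/2: now 5*x*cos(2*x)/2 + 3*sin(x**3)/4 + ∫(-3*exp(x)/4) dx + ∫(-5*cos(2*x)/2) dx.
Step 6. Evaluate the standard form: now 5*x*cos(2*x)/2 - 5*sin(2*x)/4 + 3*sin(x**3)/4 + ∫(-3*exp(x)/4) dx.
Step 7. Evaluate the standard form: now 5*x*cos(2*x)/2 - 3*exp(x)/4 - 5*sin(2*x)/4 + 3*sin(x**3)/4.
Answer: 5*x*cos(2*x)/2 - 3*exp(x)/4 - 5*sin(2*x)/4 + 3*sin(x**3)/4.


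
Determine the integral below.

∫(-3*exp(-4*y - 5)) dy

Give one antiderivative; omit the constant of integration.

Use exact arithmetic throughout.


Answer: 3*exp(-4*y - 5)/4.


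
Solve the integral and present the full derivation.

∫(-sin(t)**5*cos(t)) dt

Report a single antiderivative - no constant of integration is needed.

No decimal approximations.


Step 1. Substitute u = sin(t), turning ∫(-sin(t)**5*cos(t)) dt into ∫(-u**5) du: now ∫(-u**5) du.
Step 2. Evaluate the standard form: now -u**6/6.
Step 3. Substitute back u = sin(t): now -sin(t)**6/6.
Answer: -sin(t)**6/6.


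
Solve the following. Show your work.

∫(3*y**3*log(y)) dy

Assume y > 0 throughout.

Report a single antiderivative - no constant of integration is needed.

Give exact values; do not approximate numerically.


Step 1. Integrate ∫(3*y**3*log(y)) dy by parts with u = log(y), dv = (3*y**3) dy, so v = 3*y**4/4 [assuming y > 0]: now 3*y**4*log(y)/4 + ∫(-3*y**3/4) dy.
Step 2. Evaluate the standard form: now 3*y**4*log(y)/4 - 3*y**4/16.
Answer: 3*y**4*log(y)/4 - 3*y**4/16.


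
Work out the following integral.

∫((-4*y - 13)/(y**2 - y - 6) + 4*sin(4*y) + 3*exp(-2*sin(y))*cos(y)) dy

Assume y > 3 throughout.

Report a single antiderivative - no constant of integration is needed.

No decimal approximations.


Answer: -5*log(y - 3) + log(y + 2) - cos(4*y) - 3*exp(-2*sin(y))/2.


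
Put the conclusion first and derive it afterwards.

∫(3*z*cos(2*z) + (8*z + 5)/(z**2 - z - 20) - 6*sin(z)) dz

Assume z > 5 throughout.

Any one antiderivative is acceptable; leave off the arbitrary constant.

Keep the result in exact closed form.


The answer is 3*z*sin(2*z)/2 + 5*log(z - 5) + 3*log(z + 4) + 6*cos(z) + 3*cos(2*z)/4.
Step 1. Rewrite: now ∫(3*z*cos(2*z)) dz + ∫((8*z + 5)/(z**2 - z - 20)) dz + ∫(-6*sin(z)) dz.
Step 2. Integrate ∫(3*z*cos(2*z)) dz by parts with u = z, dv = (3*cos(2*z)) dz, so v = 3*sin(2*z)/2: now 3*z*sin(2*z)/2 + ∫((8*z + 5)/(z**2 - z - 20)) dz + ∫(-6*sin(z)) dz + ∫(-3*sin(2*z)/2) dz.
Step 3. Evaluate the standard form: now 3*z*sin(2*z)/2 + 3*cos(2*z)/4 + ∫((8*z + 5)/(z**2 - z - 20)) dz + ∫(-6*sin(z)) dz.
Step 4. Evaluate the standard form: now 3*z*sin(2*z)/2 + 6*cos(z) + 3*cos(2*z)/4 + ∫((8*z + 5)/(z**2 - z - 20)) dz.
Step 5. Decompose ∫((8*z + 5)/(z**2 - z - 20)) dz by partial fractions, (8*z + 5)/(z**2 - z - 20) = 3/(z + 4) + 5/(z - 5): now 3*z*sin(2*z)/2 + 6*cos(z) + 3*cos(2*z)/4 + ∫(5/(z - 5)) dz + ∫(3/(z + 4)) dz.
Step 6. Evaluate the standard form [assuming z > 5]: now 3*z*sin(2*z)/2 + 5*log(z - 5) + 6*cos(z) + 3*cos(2*z)/4 + ∫(3/(z + 4)) dz.
Step 7. Evaluate the standard form [assuming z > -4]: now 3*z*sin(2*z)/2 + 5*log(z - 5) + 3*log(z + 4) + 6*cos(z) + 3*cos(2*z)/4.
Answer: 3*z*sin(2*z)/2 + 5*log(z - 5) + 3*log(z + 4) + 6*cos(z) + 3*cos(2*z)/4.


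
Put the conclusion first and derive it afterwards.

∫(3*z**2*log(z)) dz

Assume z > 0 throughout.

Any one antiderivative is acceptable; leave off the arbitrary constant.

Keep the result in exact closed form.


The answer is z**3*log(z) - z**3/3.
Step 1. Integrate ∫(3*z**2*log(z)) dz by parts with u = log(z), dv = (3*z**2) dz, so v = z**3 [assuming z > 0]: now z**3*log(z) + ∫(-z**2) dz.
Step 2. Evaluate the standard form: now z**3*log(z) - z**3/3.
Answer: z**3*log(z) - z**3/3.


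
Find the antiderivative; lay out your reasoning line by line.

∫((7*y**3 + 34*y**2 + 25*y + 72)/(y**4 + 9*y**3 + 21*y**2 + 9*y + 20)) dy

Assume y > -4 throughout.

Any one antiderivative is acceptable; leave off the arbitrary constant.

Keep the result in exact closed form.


Step 1. Decompose ∫((7*y**3 + 34*y**2 + 25*y + 72)/(y**4 + 9*y**3 + 21*y**2 + 9*y + 20)) dy by partial fractions, (7*y**3 + 34*y**2 + 25*y + 72)/(y**4 + 9*y**3 + 21*y**2 + 9*y + 20) = 2/(y**2 + 1) + 3/(y + 5) + 4/(y + 4): now ∫(4/(y + 4)) dy + ∫(3/(y + 5)) dy + ∫(2/(y**2 + 1)) dy.
Step 2. Evaluate the standard form [assuming y > -5]: now 3*log(y + 5) + ∫(4/(y + 4)) dy + ∫(2/(y**2 + 1)) dy.
Step 3. Evaluate the standard form [assuming y > -4]: now 4*log(y + 4) + 3*log(y + 5) + ∫(2/(y**2 + 1)) dy.
Step 4. Evaluate the standard form: now 4*log(y + 4) + 3*log(y + 5) + 2*atan(y).
Answer: 4*log(y + 4) + 3*log(y + 5) + 2*atan(y).


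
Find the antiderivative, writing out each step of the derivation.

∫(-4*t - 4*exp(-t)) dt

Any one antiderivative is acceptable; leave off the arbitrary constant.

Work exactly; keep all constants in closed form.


Step 1. Rewrite: now ∫(-4*t) dt + ∫(-4*exp(-t)) dt.
Step 2. Evaluate the standard form: now -2*t**2 + ∫(-4*exp(-t)) dt.
Step 3. Evaluate the standard form: now -2*t**2 + 4*exp(-t).
Answer: -2*t**2 + 4*exp(-t).


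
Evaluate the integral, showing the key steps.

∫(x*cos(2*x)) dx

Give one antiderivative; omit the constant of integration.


Step 1. Integrate ∫(x*cos(2*x)) dx by parts with u = x, dv = (cos(2*x)) dx, so v = sin(2*x)/2: now x*sin(2*x)/2 + ∫(-sin(2*x)/2) dx.
Step 2. Evaluate the standard form: now x*sin(2*x)/2 + cos(2*x)/4.
Answer: x*sin(2*x)/2 + cos(2*x)/4.


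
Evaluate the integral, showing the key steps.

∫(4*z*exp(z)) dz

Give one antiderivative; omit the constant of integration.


Step 1. Integrate ∫(4*z*exp(z)) dz by parts with u = z, dv = (4*exp(z)) dz, so v = 4*exp(z): now 4*z*exp(z) + ∫(-4*exp(z)) dz.
Step 2. Evaluate the standard form: now 4*z*exp(z) - 4*exp(z).
Answer: 4*z*exp(z) - 4*exp(z).


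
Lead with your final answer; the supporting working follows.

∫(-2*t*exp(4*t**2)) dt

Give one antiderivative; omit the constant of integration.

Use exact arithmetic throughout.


The answer is -exp(4*t**2)/4.
Step 1. Substitute u = t**2, turning ∫(-2*t*exp(4*t**2)) dt into ∫(-exp(4*u)) du: now ∫(-exp(4*u)) du.
Step 2. Evaluate the standard form: now -exp(4*u)/4.
Step 3. Substitute back u = t**2: now -exp(4*t**2)/4.
Answer: -exp(4*t**2)/4.


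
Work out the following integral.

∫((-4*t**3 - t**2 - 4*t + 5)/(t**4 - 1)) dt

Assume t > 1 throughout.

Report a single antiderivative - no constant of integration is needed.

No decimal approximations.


Answer: -log(t - 1) - 3*log(t + 1) - 3*atan(t).


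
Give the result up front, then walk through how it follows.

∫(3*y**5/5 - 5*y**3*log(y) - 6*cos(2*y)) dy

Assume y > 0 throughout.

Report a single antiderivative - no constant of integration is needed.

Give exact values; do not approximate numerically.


The answer is y**6/10 - 5*y**4*log(y)/4 + 5*y**4/16 - 3*sin(2*y).
Step 1. Rewrite: now ∫(3*y**5/5) dy + ∫(-5*y**3*log(y)) dy + ∫(-6*cos(2*y)) dy.
Step 2. Evaluate the standard form: now -3*sin(2*y) + ∫(3*y**5/5) dy + ∫(-5*y**3*log(y)) dy.
Step 3. Integrate ∫(-5*y**3*log(y)) dy by parts with u = log(y), dv = (-5*y**3) dy, so v = -5*y**4/4 [assuming y > 0]: now -5*y**4*log(y)/4 - 3*sin(2*y) + ∫(5*y**3/4) dy + ∫(3*y**5/5) dy.
Step 4. Evaluate the standard form: now -5*y**4*log(y)/4 + 5*y**4/16 - 3*sin(2*y) + ∫(3*y**5/5) dy.
Step 5. Evaluate the standard form: now y**6/10 - 5*y**4*log(y)/4 + 5*y**4/16 - 3*sin(2*y).
Answer: y**6/10 - 5*y**4*log(y)/4 + 5*y**4/16 - 3*sin(2*y).


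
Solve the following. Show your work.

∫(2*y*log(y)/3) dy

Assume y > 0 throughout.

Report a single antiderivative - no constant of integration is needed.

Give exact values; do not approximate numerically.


Step 1. Integrate ∫(2*y*log(y)/3) dy by parts with u = log(y), dv = (2*y/3) dy, so v = y**2/3 [assuming y > 0]: now y**2*log(y)/3 + ∫(-y/3) dy.
Step 2. Evaluate the standard form: now y**2*log(y)/3 - y**2/6.
Answer: y**2*log(y)/3 - y**2/6.


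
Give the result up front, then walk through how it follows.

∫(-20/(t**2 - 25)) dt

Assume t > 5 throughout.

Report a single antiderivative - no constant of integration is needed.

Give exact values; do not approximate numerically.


The answer is -2*log(t - 5) + 2*log(t + 5).
Step 1. Decompose ∫(-20/(t**2 - 25)) dt by partial fractions, -20/(t**2 - 25) = 2/(t + 5) - 2/(t - 5): now ∫(-2/(t - 5)) dt + ∫(2/(t + 5)) dt.
Step 2. Evaluate the standard form [assuming t > -5]: now 2*log(t + 5) + ∫(-2/(t - 5)) dt.
Step 3. Evaluate the standard form [assuming t > 5]: now -2*log(t - 5) + 2*log(t + 5).
Answer: -2*log(t - 5) + 2*log(t + 5).


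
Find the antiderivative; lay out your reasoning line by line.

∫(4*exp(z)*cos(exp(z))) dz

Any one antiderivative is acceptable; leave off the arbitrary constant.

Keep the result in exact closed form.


Step 1. Substitute u = exp(z), turning ∫(4*exp(z)*cos(exp(z))) dz into ∫(4*cos(u)) du: now ∫(4*cos(u)) du.
Step 2. Evaluate the standard form: now 4*sin(u).
Step 3. Substitute back u = exp(z): now 4*sin(exp(z)).
Answer: 4*sin(exp(z)).


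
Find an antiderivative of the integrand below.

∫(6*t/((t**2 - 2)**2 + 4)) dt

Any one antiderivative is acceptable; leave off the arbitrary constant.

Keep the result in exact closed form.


Answer: 3*atan(t**2/2 - 1)/2.


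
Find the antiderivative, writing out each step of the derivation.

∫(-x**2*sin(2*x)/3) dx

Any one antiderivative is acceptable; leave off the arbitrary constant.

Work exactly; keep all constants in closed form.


Step 1. Integrate ∫(-x**2*sin(2*x)/3) dx by parts with u = x**2, dv = (-sin(2*x)/3) dx, so v = cos(2*x)/6: now x**2*cos(2*x)/6 + ∫(-x*cos(2*x)/3) dx.
Step 2. Integrate ∫(-x*cos(2*x)/3) dx by parts with u = x, dv = (-cos(2*x)/3) dx, so v = -sin(2*x)/6: now x**2*cos(2*x)/6 - x*sin(2*x)/6 + ∫(sin(2*x)/6) dx.
Step 3. Evaluate the standard form: now x**2*cos(2*x)/6 - x*sin(2*x)/6 - cos(2*x)/12.
Answer: x**2*cos(2*x)/6 - x*sin(2*x)/6 - cos(2*x)/12.


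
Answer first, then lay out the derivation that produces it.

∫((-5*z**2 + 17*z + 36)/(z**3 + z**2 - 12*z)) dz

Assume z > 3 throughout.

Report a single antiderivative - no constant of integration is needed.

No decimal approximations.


The answer is -3*log(z) + 2*log(z - 3) - 4*log(z + 4).
Step 1. Decompose ∫((-5*z**2 + 17*z + 36)/(z**3 + z**2 - 12*z)) dz by partial fractions, (-5*z**2 + 17*z + 36)/(z**3 + z**2 - 12*z) = -4/(z + 4) + 2/(z - 3) - 3/z: now ∫(-3/z) dz + ∫(2/(z - 3)) dz + ∫(-4/(z + 4)) dz.
Step 2. Evaluate the standard form [assuming z > 0]: now -3*log(z) + ∫(2/(z - 3)) dz + ∫(-4/(z + 4)) dz.
Step 3. Evaluate the standard form [assuming z > -4]: now -3*log(z) - 4*log(z + 4) + ∫(2/(z - 3)) dz.
Step 4. Evaluate the standard form [assuming z > 3]: now -3*log(z) + 2*log(z - 3) - 4*log(z + 4).
Answer: -3*log(z) + 2*log(z - 3) - 4*log(z + 4).


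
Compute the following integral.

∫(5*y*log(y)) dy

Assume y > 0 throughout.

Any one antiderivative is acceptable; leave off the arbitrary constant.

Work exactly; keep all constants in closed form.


Answer: 5*y**2*log(y)/2 - 5*y**2/4.


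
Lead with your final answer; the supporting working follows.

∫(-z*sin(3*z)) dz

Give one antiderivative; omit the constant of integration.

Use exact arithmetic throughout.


The answer is z*cos(3*z)/3 - sin(3*z)/9.
Step 1. Integrate ∫(-z*sin(3*z)) dz by parts with u = z, dv = (-sin(3*z)) dz, so v = cos(3*z)/3: now z*cos(3*z)/3 + ∫(-cos(3*z)/3) dz.
Step 2. Evaluate the standard form: now z*cos(3*z)/3 - sin(3*z)/9.
Answer: z*cos(3*z)/3 - sin(3*z)/9.


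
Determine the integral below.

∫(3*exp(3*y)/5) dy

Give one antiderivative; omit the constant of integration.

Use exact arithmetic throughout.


Answer: exp(3*y)/5.


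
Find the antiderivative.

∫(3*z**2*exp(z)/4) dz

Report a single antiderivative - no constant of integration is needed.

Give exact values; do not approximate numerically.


Answer: 3*z**2*exp(z)/4 - 3*z*exp(z)/2 + 3*exp(z)/2.


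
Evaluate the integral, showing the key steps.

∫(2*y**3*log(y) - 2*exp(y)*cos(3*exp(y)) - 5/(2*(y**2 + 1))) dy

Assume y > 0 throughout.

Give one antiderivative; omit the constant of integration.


Step 1. Rewrite: now ∫(2*y**3*log(y)) dy + ∫(-2*exp(y)*cos(3*exp(y))) dy + ∫(-5/(2*(y**2 + 1))) dy.
Step 2. Integrate ∫(2*y**3*log(y)) dy by parts with u = log(y), dv = (2*y**3) dy, so v = y**4/2 [assuming y > 0]: now y**4*log(y)/2 + ∫(-y**3/2) dy + ∫(-2*exp(y)*cos(3*exp(y))) dy + ∫(-5/(2*(y**2 + 1))) dy.
Step 3. Evaluate the standard form: now y**4*log(y)/2 - y**4/8 + ∫(-2*exp(y)*cos(3*exp(y))) dy + ∫(-5/(2*(y**2 + 1))) dy.
Step 4. Evaluate the standard form: now y**4*log(y)/2 - y**4/8 - 5*atan(y)/2 + ∫(-2*exp(y)*cos(3*exp(y))) dy.
Step 5. Substitute u = exp(y), turning ∫(-2*exp(y)*cos(3*exp(y))) dy into ∫(-2*cos(3*u)) du: now y**4*log(y)/2 - y**4/8 - 5*atan(y)/2 + ∫(-2*cos(3*u)) du.
Step 6. Evaluate the standard form: now y**4*log(y)/2 - y**4/8 - 2*sin(3*u)/3 - 5*atan(y)/2.
Step 7. Substitute back u = exp(y): now y**4*log(y)/2 - y**4/8 - 2*sin(3*exp(y))/3 - 5*atan(y)/2.
Answer: y**4*log(y)/2 - y**4/8 - 2*sin(3*exp(y))/3 - 5*atan(y)/2.


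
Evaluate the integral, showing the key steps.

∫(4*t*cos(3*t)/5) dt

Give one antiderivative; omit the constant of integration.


Step 1. Integrate ∫(4*t*cos(3*t)/5) dt by parts with u = t, dv = (4*cos(3*t)/5) dt, so v = 4*sin(3*t)/15: now 4*t*sin(3*t)/15 + ∫(-4*sin(3*t)/15) dt.
Step 2. Evaluate the standard form: now 4*t*sin(3*t)/15 + 4*cos(3*t)/45.
Answer: 4*t*sin(3*t)/15 + 4*cos(3*t)/45.


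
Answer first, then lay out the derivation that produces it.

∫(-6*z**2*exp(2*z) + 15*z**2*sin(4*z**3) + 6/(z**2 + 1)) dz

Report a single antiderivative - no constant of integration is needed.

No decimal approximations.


The answer is -3*z**2*exp(2*z) + 3*z*exp(2*z) - 3*exp(2*z)/2 - 5*cos(4*z**3)/4 + 6*atan(z).
Step 1. Rewrite: now ∫(-6*z**2*exp(2*z)) dz + ∫(15*z**2*sin(4*z**3)) dz + ∫(6/(z**2 + 1)) dz.
Step 2. Integrate ∫(-6*z**2*exp(2*z)) dz by parts with u = z**2, dv = (-6*exp(2*z)) dz, so v = -3*exp(2*z): now -3*z**2*exp(2*z) + ∫(6*z*exp(2*z)) dz + ∫(15*z**2*sin(4*z**3)) dz + ∫(6/(z**2 + 1)) dz.
Step 3. Integrate ∫(6*z*exp(2*z)) dz by parts with u = z, dv = (6*exp(2*z)) dz, so v = 3*exp(2*z): now -3*z**2*exp(2*z) + 3*z*exp(2*z) + ∫(15*z**2*sin(4*z**3)) dz + ∫(6/(z**2 + 1)) dz + ∫(-3*exp(2*z)) dz.
Step 4. Evaluate the standard form: now -3*z**2*exp(2*z) + 3*z*exp(2*z) - 3*exp(2*z)/2 + ∫(15*z**2*sin(4*z**3)) dz + ∫(6/(z**2 + 1)) dz.
Step 5. Substitute u = z**3, turning ∫(15*z**2*sin(4*z**3)) dz into ∫(5*sin(4*u)) du: now -3*z**2*exp(2*z) + 3*z*exp(2*z) - 3*exp(2*z)/2 + ∫(6/(z**2 + 1)) dz + ∫(5*sin(4*u)) du.
Step 6. Evaluate the standard form: now -3*z**2*exp(2*z) + 3*z*exp(2*z) - 3*exp(2*z)/2 - 5*cos(4*u)/4 + ∫(6/(z**2 + 1)) dz.
Step 7. Substitute back u = z**3: now -3*z**2*exp(2*z) + 3*z*exp(2*z) - 3*exp(2*z)/2 - 5*cos(4*z**3)/4 + ∫(6/(z**2 + 1)) dz.
Step 8. Evaluate the standard form: now -3*z**2*exp(2*z) + 3*z*exp(2*z) - 3*exp(2*z)/2 - 5*cos(4*z**3)/4 + 6*atan(z).
Answer: -3*z**2*exp(2*z) + 3*z*exp(2*z) - 3*exp(2*z)/2 - 5*cos(4*z**3)/4 + 6*atan(z).
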